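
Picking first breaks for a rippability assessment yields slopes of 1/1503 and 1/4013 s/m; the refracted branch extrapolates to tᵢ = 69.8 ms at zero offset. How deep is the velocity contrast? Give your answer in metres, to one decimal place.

56.6 m

θ_c = arcsin(1503/4013) = 22.00°; cos θ_c = 0.9272.
tᵢ = 2h cos θ_c/V₁ ⇒ h = tᵢ·V₁/(2 cos θ_c) = 0.0698·1503/(2·0.9272) = 56.57 m.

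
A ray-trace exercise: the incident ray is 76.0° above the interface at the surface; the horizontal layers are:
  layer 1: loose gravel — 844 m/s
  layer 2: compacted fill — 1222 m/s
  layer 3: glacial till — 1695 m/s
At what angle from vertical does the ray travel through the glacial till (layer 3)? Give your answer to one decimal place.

29.1°

From the normal: θ₁ = 90° − 76.0° = 14.0°.
Ray parameter p = sin 14.0° / 844 = 2.8664e-04 s/m.
sin θ_3 = p·V_3 = 2.8664e-04 × 1695 = 0.4859.
θ_3 = 29.07° from the vertical.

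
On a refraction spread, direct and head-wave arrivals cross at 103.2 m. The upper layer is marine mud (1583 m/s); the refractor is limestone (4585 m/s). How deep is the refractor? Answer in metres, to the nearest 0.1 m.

x_cross = 2h·√((V₂+V₁)/(V₂−V₁)) → h = x_cross / (2·√((V₂+V₁)/(V₂−V₁))).
√((V₂+V₁)/(V₂−V₁)) = √((4585+1583)/(4585−1583)) = 1.4334.
h = 103.2 / (2·1.4334) = 36.00 m.

36.0 m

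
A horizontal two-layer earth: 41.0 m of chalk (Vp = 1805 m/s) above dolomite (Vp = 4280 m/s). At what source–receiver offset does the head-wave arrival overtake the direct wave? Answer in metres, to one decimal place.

x_cross = 2h·√((V₂+V₁)/(V₂−V₁)).
(V₂+V₁)/(V₂−V₁) = (4280+1805)/(4280−1805) = 2.4586; √ = 1.5680.
x_cross = 2·41.0·1.5680 = 128.58 m.

128.6 m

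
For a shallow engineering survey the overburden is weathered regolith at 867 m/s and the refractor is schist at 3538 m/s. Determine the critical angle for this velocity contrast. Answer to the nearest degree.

14°

At critical incidence the refracted ray runs along the interface (θ₂ = 90°), so sin θ_c = V₁/V₂.
θ_c = arcsin(867/3538) = arcsin 0.2451 = 14.19°.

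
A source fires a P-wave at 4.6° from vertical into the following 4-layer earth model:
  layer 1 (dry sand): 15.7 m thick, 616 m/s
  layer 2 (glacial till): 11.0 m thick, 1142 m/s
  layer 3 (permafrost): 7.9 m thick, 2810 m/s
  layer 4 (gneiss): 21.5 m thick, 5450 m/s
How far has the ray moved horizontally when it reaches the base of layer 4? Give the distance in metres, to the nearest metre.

28 m

Apply Snell's law at each interface; in layer i the horizontal offset is hᵢ·tan θᵢ.
Layer 1: θ = 4.60°; offset = 15.7·tan 4.60° = 1.263 m.
Layer 2: sin θ = 1142·sin 4.6°/616 = 0.1487, θ = 8.55°; offset = 11.0·tan 8.55° = 1.654 m.
Layer 3: sin θ = 2810·sin 4.6°/616 = 0.3658, θ = 21.46°; offset = 7.9·tan 21.46° = 3.105 m.
Layer 4: sin θ = 5450·sin 4.6°/616 = 0.7096, θ = 45.20°; offset = 21.5·tan 45.20° = 21.649 m.
Summing the layer offsets gives 27.672 m.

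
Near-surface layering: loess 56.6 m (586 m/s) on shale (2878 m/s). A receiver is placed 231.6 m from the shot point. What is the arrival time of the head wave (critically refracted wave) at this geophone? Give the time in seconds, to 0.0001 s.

0.2696 s

θ_c = arcsin(V₁/V₂) = arcsin(586/2878) = 11.75°, cos θ_c = 0.9791.
Intercept time tᵢ = 2h cos θ_c / V₁ = 2·56.6·0.9791/586 = 0.18913 s.
t = x/V₂ + tᵢ = 231.6/2878 + 0.18913 = 0.26960 s.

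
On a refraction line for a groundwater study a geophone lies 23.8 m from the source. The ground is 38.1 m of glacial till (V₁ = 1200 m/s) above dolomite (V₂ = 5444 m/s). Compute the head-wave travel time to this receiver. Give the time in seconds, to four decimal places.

0.0663 s

θ_c = arcsin(V₁/V₂) = arcsin(1200/5444) = 12.73°, cos θ_c = 0.9754.
Intercept time tᵢ = 2h cos θ_c / V₁ = 2·38.1·0.9754/1200 = 0.06194 s.
t = x/V₂ + tᵢ = 23.8/5444 + 0.06194 = 0.06631 s.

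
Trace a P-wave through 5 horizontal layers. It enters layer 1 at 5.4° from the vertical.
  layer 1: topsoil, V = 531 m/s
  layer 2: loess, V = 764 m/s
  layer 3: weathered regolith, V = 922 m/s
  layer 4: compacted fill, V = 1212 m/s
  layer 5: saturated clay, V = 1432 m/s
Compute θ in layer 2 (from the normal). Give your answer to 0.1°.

7.8°

Snell's law across each interface conserves sin θ / V, so sin θ_2 = V_2·sin θ₁/V₁.
sin θ_2 = 764 × sin 5.4° / 531 = 0.1354.
θ_2 = 7.78° from the vertical.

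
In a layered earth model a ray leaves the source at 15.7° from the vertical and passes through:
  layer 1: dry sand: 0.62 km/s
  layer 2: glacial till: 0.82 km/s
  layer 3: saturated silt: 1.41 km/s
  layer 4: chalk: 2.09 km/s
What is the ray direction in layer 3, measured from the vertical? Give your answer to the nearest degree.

38°

Ray parameter p = sin 15.7° / 0.62 = 4.3645e-01 s/km.
sin θ_3 = p·V_3 = 4.3645e-01 × 1.41 = 0.6154.
θ_3 = 37.98° from the vertical.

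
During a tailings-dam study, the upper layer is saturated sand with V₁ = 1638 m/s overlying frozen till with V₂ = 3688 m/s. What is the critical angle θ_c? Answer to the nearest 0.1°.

26.4°

Critical incidence: sin θ_c = V₁/V₂ = 1638/3688 = 0.4441.
θ_c = arcsin 0.4441 = 26.37°.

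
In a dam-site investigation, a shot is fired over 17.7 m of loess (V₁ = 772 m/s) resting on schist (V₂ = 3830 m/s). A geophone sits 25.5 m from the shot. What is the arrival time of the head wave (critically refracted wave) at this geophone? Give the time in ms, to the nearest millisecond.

52 ms

t = x/V₂ + 2h·√(V₂²−V₁²)/(V₁V₂).
√(V₂²−V₁²) = √(3830²−772²) = 3751.4 m/s; delay term = 2·17.7·3751.4/(772·3830) = 0.04491 s.
t = 25.5/3830 + 0.04491 = 0.05157 s.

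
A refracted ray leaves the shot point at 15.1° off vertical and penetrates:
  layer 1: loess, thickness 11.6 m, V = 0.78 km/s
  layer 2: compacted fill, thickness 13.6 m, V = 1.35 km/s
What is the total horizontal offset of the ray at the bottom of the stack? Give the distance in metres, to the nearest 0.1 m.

Ray parameter p = sin 15.1° / 0.78 km/s = 3.3398e-01 s/km.
Layer 1: θ = 15.10°; offset = 11.6·tan 15.10° = 3.130 m.
Layer 2: sin θ = p·1.35 = 0.4509 → θ = 26.80°; offset = 13.6·tan 26.80° = 6.870 m.
Total horizontal offset = 10.000 m.

10.0 m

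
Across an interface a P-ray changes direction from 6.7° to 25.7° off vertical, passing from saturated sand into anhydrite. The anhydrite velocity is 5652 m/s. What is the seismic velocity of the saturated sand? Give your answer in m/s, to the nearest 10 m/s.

Snell's law: sin 6.7°/V₁ = sin 25.7°/V₂.
V₁ = V₂·sin 6.7°/sin 25.7° = 5652 × 0.2690 = 1520.60 m/s.

1520 m/s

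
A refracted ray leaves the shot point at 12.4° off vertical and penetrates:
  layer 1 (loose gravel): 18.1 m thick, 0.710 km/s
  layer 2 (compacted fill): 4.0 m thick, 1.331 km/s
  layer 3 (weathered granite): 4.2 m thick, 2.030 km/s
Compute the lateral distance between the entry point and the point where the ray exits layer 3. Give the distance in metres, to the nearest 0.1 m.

9.0 m

p = sin θ₁/V₁ = sin 12.4°/0.710 = 3.0244e-01 s/km is conserved through the stack.
Layer 1: θ = 12.40°; offset = 18.1·tan 12.40° = 3.980 m.
Layer 2: sin θ = p·1.331 = 0.4026 → θ = 23.74°; offset = 4.0·tan 23.74° = 1.759 m.
Layer 3: sin θ = p·2.030 = 0.6140 → θ = 37.88°; offset = 4.2·tan 37.88° = 3.267 m.
Summing the layer offsets gives 9.005 m.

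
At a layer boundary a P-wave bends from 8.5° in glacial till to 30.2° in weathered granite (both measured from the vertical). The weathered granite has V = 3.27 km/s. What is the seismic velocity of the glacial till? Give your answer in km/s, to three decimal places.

0.961 km/s

Snell's law: sin 8.5°/V₁ = sin 30.2°/V₂.
V₁ = V₂·sin 8.5°/sin 30.2° = 3.27 × 0.2938 = 0.961 km/s.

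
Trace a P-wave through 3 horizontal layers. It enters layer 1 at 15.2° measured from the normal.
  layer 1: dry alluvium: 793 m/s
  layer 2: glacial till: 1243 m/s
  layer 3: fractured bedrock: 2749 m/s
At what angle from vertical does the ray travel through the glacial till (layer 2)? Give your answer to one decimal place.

Snell's law across each interface conserves sin θ / V, so sin θ_2 = V_2·sin θ₁/V₁.
sin θ_2 = 1243 × sin 15.2° / 793 = 0.4110.
θ_2 = 24.27° from the vertical.

24.3°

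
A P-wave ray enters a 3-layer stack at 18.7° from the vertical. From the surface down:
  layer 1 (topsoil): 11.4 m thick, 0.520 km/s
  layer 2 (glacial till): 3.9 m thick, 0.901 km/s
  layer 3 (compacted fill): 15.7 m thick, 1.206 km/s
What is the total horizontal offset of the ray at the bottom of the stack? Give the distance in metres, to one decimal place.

Apply Snell's law at each interface; in layer i the horizontal offset is hᵢ·tan θᵢ.
Layer 1: θ = 18.70°; offset = 11.4·tan 18.70° = 3.859 m.
Layer 2: sin θ = 0.901·sin 18.7°/0.520 = 0.5555, θ = 33.75°; offset = 3.9·tan 33.75° = 2.606 m.
Layer 3: sin θ = 1.206·sin 18.7°/0.520 = 0.7436, θ = 48.04°; offset = 15.7·tan 48.04° = 17.459 m.
Summing the layer offsets gives 23.923 m.

23.9 m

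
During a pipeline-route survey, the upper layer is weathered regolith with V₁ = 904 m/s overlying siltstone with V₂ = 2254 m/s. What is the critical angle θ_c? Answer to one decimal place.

Critical incidence: sin θ_c = V₁/V₂ = 904/2254 = 0.4011.
θ_c = arcsin 0.4011 = 23.64°.

23.6°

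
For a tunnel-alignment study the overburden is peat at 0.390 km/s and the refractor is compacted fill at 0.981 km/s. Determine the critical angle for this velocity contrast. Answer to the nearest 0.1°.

23.4°

At critical incidence the refracted ray runs along the interface (θ₂ = 90°), so sin θ_c = V₁/V₂.
θ_c = arcsin(0.390/0.981) = arcsin 0.3976 = 23.43°.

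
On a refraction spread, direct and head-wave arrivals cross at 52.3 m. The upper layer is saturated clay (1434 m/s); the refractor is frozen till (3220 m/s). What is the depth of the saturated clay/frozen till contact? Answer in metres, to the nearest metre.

x_cross = 2h·√((V₂+V₁)/(V₂−V₁)) → h = x_cross / (2·√((V₂+V₁)/(V₂−V₁))).
√((V₂+V₁)/(V₂−V₁)) = √((3220+1434)/(3220−1434)) = 1.6143.
h = 52.3 / (2·1.6143) = 16.20 m.

16 m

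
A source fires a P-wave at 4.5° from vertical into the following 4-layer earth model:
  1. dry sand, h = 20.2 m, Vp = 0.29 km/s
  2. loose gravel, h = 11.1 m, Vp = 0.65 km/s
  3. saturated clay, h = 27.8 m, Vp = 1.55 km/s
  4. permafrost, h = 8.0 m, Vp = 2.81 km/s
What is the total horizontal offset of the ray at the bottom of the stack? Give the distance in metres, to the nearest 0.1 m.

Ray parameter p = sin 4.5° / 0.29 km/s = 2.7055e-01 s/km.
Layer 1: θ = 4.50°; offset = 20.2·tan 4.50° = 1.590 m.
Layer 2: sin θ = p·0.65 = 0.1759 → θ = 10.13°; offset = 11.1·tan 10.13° = 1.983 m.
Layer 3: sin θ = p·1.55 = 0.4194 → θ = 24.79°; offset = 27.8·tan 24.79° = 12.842 m.
Layer 4: sin θ = p·2.81 = 0.7602 → θ = 49.49°; offset = 8.0·tan 49.49° = 9.362 m.
Σ offsets = 25.776 m.

25.8 m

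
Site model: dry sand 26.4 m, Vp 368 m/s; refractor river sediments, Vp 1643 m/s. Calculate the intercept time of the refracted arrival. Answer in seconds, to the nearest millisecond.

θ_c = arcsin(V₁/V₂) = arcsin(368/1643) = 12.94°; cos θ_c = 0.9746.
tᵢ = 2h·cos θ_c / V₁ = 2·26.4·0.9746 / 368 = 0.13983 s.

0.140 s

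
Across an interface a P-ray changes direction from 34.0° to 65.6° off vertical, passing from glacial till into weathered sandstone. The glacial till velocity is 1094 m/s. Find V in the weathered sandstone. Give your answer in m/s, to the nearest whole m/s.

Snell's law: sin 34.0°/V₁ = sin 65.6°/V₂.
V₂ = V₁·sin 65.6°/sin 34.0° = 1094 × 1.6286 = 1781.65 m/s.

1782 m/s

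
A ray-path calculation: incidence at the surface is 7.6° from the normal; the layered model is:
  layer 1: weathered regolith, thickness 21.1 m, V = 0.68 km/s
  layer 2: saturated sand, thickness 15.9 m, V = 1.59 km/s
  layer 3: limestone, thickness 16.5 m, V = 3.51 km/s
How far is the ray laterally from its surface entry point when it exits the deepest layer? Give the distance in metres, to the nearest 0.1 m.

23.4 m

Apply Snell's law at each interface; in layer i the horizontal offset is hᵢ·tan θᵢ.
Layer 1: θ = 7.60°; offset = 21.1·tan 7.60° = 2.815 m.
Layer 2: sin θ = 1.59·sin 7.6°/0.68 = 0.3092, θ = 18.01°; offset = 15.9·tan 18.01° = 5.170 m.
Layer 3: sin θ = 3.51·sin 7.6°/0.68 = 0.6827, θ = 43.05°; offset = 16.5·tan 43.05° = 15.415 m.
Total horizontal offset = 23.401 m.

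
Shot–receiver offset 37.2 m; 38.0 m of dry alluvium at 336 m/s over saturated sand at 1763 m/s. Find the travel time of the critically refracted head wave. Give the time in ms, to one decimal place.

243.1 ms

t = x/V₂ + 2h·√(V₂²−V₁²)/(V₁V₂).
√(V₂²−V₁²) = √(1763²−336²) = 1730.7 m/s; delay term = 2·38.0·1730.7/(336·1763) = 0.22204 s.
t = 37.2/1763 + 0.22204 = 0.24314 s.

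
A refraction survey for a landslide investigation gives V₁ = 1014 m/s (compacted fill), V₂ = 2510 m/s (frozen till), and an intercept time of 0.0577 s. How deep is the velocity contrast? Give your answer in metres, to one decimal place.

θ_c = arcsin(1014/2510) = 23.83°; cos θ_c = 0.9148.
tᵢ = 2h cos θ_c/V₁ ⇒ h = tᵢ·V₁/(2 cos θ_c) = 0.0577·1014/(2·0.9148) = 31.98 m.

32.0 m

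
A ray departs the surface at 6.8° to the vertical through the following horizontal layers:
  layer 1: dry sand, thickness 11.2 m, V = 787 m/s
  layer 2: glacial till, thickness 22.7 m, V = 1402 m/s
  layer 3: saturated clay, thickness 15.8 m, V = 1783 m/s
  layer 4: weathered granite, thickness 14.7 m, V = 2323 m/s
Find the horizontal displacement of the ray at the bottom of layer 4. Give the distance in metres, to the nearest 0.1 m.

p = sin θ₁/V₁ = sin 6.8°/787 = 1.5045e-04 s/m is conserved through the stack.
Layer 1: θ = 6.80°; offset = 11.2·tan 6.80° = 1.336 m.
Layer 2: sin θ = p·1402 = 0.2109 → θ = 12.18°; offset = 22.7·tan 12.18° = 4.898 m.
Layer 3: sin θ = p·1783 = 0.2683 → θ = 15.56°; offset = 15.8·tan 15.56° = 4.400 m.
Layer 4: sin θ = p·2323 = 0.3495 → θ = 20.46°; offset = 14.7·tan 20.46° = 5.483 m.
Σ offsets = 16.117 m.

16.1 m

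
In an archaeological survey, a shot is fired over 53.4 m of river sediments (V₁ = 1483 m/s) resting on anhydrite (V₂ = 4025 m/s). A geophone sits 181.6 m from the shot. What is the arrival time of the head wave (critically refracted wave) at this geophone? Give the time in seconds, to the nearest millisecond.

0.112 s

t = x/V₂ + 2h·√(V₂²−V₁²)/(V₁V₂).
√(V₂²−V₁²) = √(4025²−1483²) = 3741.8 m/s; delay term = 2·53.4·3741.8/(1483·4025) = 0.06695 s.
t = 181.6/4025 + 0.06695 = 0.11207 s.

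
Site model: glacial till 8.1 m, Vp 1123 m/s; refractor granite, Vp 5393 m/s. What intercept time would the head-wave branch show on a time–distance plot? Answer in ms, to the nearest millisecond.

θ_c = arcsin(V₁/V₂) = arcsin(1123/5393) = 12.02°; cos θ_c = 0.9781.
tᵢ = 2h·cos θ_c / V₁ = 2·8.1·0.9781 / 1123 = 0.01411 s.

14 ms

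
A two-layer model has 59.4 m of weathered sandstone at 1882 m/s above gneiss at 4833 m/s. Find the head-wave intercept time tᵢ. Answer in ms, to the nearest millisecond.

tᵢ = 2h·√(V₂²−V₁²)/(V₁V₂).
√(V₂²−V₁²) = √(4833²−1882²) = 4451.5 m/s.
tᵢ = 2·59.4·4451.5/(1882·4833) = 0.05814 s.

58 ms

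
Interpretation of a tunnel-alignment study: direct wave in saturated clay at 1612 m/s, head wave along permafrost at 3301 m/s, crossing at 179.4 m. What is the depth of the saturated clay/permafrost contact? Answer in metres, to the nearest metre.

x_cross = 2h·√((V₂+V₁)/(V₂−V₁)) → h = x_cross / (2·√((V₂+V₁)/(V₂−V₁))).
√((V₂+V₁)/(V₂−V₁)) = √((3301+1612)/(3301−1612)) = 1.7055.
h = 179.4 / (2·1.7055) = 52.59 m.

53 m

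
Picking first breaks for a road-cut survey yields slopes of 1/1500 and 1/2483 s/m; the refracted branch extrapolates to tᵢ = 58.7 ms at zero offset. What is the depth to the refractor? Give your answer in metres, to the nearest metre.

55 m

θ_c = arcsin(1500/2483) = 37.16°; cos θ_c = 0.7969.
tᵢ = 2h cos θ_c/V₁ ⇒ h = tᵢ·V₁/(2 cos θ_c) = 0.0587·1500/(2·0.7969) = 55.25 m.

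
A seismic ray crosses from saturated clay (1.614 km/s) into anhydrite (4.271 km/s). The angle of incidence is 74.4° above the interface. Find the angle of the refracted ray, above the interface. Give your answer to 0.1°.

44.6°

Angle from the normal: 90° − 74.4° = 15.6°.
sin θ₁/V₁ = sin θ₂/V₂ ⇒ sin θ₂ = 4.271·sin 15.6°/1.614 = 4.271·0.2689/1.614 = 0.7116.
θ₂ = arcsin 0.7116 = 45.37° from the normal.
From the interface: 90° − 45.37° = 44.63°.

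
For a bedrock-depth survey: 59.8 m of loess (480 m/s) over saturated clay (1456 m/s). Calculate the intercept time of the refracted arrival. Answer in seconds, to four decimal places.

tᵢ = 2h·√(V₂²−V₁²)/(V₁V₂).
√(V₂²−V₁²) = √(1456²−480²) = 1374.6 m/s.
tᵢ = 2·59.8·1374.6/(480·1456) = 0.23524 s.

0.2352 s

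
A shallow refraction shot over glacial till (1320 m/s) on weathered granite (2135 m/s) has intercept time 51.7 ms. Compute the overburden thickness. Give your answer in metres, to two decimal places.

θ_c = arcsin(1320/2135) = 38.19°; cos θ_c = 0.7860.
tᵢ = 2h cos θ_c/V₁ ⇒ h = tᵢ·V₁/(2 cos θ_c) = 0.0517·1320/(2·0.7860) = 43.41 m.

43.41 m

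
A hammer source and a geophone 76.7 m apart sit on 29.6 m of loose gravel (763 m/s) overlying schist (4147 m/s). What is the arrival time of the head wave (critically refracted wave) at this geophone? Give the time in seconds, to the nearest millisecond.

0.095 s

t = x/V₂ + 2h·√(V₂²−V₁²)/(V₁V₂).
√(V₂²−V₁²) = √(4147²−763²) = 4076.2 m/s; delay term = 2·29.6·4076.2/(763·4147) = 0.07626 s.
t = 76.7/4147 + 0.07626 = 0.09476 s.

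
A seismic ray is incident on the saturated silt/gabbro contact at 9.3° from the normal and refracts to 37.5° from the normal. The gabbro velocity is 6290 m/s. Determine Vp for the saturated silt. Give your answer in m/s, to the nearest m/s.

1670 m/s

sin 9.3° = 0.1616; sin 37.5° = 0.6088.
V₁ = V₂·(sin θ₁/sin θ₂) = 6290·(0.1616/0.6088) = 1669.76 m/s.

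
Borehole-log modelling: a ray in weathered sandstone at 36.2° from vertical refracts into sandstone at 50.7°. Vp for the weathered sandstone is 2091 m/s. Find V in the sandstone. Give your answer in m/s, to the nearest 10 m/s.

sin 36.2° = 0.5906; sin 50.7° = 0.7738.
V₂ = V₁·(sin θ₂/sin θ₁) = 2091·(0.7738/0.5906) = 2739.73 m/s.

2740 m/s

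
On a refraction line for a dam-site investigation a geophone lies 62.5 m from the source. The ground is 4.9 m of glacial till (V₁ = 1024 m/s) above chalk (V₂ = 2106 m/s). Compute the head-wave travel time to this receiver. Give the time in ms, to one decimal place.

38.0 ms

θ_c = arcsin(V₁/V₂) = arcsin(1024/2106) = 29.09°, cos θ_c = 0.8738.
Intercept time tᵢ = 2h cos θ_c / V₁ = 2·4.9·0.8738/1024 = 0.00836 s.
t = x/V₂ + tᵢ = 62.5/2106 + 0.00836 = 0.03804 s.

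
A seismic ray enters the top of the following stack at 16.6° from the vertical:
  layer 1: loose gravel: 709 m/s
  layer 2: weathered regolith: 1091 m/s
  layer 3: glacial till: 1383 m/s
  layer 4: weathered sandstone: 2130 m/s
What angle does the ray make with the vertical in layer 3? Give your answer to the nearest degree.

34°

Ray parameter p = sin 16.6° / 709 = 4.0295e-04 s/m.
sin θ_3 = p·V_3 = 4.0295e-04 × 1383 = 0.5573.
θ_3 = 33.87° from the vertical.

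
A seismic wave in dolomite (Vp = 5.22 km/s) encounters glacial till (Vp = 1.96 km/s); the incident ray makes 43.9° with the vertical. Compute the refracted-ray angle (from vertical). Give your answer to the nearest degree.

Snell's law: sin θ₂ = (V₂/V₁)·sin θ₁ = (1.96/5.22)·sin 43.9° = 0.2604.
θ₂ = arcsin 0.2604 = 15.09° from the normal.

15°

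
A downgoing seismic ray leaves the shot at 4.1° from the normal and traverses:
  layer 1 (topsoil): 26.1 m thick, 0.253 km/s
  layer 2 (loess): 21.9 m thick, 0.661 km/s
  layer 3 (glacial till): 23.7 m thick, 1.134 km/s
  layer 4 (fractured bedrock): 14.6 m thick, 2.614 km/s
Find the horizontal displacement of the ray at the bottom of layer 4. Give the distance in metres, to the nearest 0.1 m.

Apply Snell's law at each interface; in layer i the horizontal offset is hᵢ·tan θᵢ.
Layer 1: θ = 4.10°; offset = 26.1·tan 4.10° = 1.871 m.
Layer 2: sin θ = 0.661·sin 4.1°/0.253 = 0.1868, θ = 10.77°; offset = 21.9·tan 10.77° = 4.164 m.
Layer 3: sin θ = 1.134·sin 4.1°/0.253 = 0.3205, θ = 18.69°; offset = 23.7·tan 18.69° = 8.018 m.
Layer 4: sin θ = 2.614·sin 4.1°/0.253 = 0.7387, θ = 47.62°; offset = 14.6·tan 47.62° = 16.001 m.
Total horizontal offset = 30.054 m.

30.1 m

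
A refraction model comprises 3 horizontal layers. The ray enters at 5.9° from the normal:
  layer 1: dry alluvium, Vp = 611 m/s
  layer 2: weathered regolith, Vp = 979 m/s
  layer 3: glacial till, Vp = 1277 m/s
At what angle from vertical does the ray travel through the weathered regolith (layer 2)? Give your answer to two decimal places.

Ray parameter p = sin 5.9° / 611 = 1.6824e-04 s/m.
sin θ_2 = p·V_2 = 1.6824e-04 × 979 = 0.1647.
θ_2 = arcsin 0.1647 = 9.48°.

9.48°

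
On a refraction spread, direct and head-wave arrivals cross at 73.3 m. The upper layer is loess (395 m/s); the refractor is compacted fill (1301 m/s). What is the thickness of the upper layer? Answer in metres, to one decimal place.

26.8 m

x_cross = 2h·√((V₂+V₁)/(V₂−V₁)) → h = x_cross / (2·√((V₂+V₁)/(V₂−V₁))).
√((V₂+V₁)/(V₂−V₁)) = √((1301+395)/(1301−395)) = 1.3682.
h = 73.3 / (2·1.3682) = 26.79 m.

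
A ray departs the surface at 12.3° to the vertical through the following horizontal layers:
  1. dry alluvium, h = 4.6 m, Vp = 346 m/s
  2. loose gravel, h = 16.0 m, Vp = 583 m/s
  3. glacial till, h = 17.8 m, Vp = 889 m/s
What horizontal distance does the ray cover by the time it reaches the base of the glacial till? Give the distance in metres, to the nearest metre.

19 m

p = sin θ₁/V₁ = sin 12.3°/346 = 6.1569e-04 s/m is conserved through the stack.
Layer 1: θ = 12.30°; offset = 4.6·tan 12.30° = 1.003 m.
Layer 2: sin θ = p·583 = 0.3590 → θ = 21.04°; offset = 16.0·tan 21.04° = 6.153 m.
Layer 3: sin θ = p·889 = 0.5474 → θ = 33.19°; offset = 17.8·tan 33.19° = 11.642 m.
Σ offsets = 18.798 m.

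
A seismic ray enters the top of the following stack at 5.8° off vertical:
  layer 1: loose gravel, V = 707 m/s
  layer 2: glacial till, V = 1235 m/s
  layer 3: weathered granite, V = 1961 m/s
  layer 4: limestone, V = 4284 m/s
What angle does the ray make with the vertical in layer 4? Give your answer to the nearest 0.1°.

Snell's law across each interface conserves sin θ / V, so sin θ_4 = V_4·sin θ₁/V₁.
sin θ_4 = 4284 × sin 5.8° / 707 = 0.6123.
θ_4 = 37.76° from the vertical.

37.8°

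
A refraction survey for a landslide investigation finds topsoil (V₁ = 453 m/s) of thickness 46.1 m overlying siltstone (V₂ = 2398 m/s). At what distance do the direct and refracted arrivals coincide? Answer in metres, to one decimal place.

111.6 m

θ_c = arcsin(453/2398) = 10.89°, so cos θ_c = 0.9820 and tᵢ = 2h cos θ_c/V₁ = 0.1999 s.
At crossover x/V₁ = x/V₂ + tᵢ ⇒ x = tᵢ/(1/V₁ − 1/V₂) = 0.19987/(2.2075e-03 − 4.1701e-04) = 111.63 m.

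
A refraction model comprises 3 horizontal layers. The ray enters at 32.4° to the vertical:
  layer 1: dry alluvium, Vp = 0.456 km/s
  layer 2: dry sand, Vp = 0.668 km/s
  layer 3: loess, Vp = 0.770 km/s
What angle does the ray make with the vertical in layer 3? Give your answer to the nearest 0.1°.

64.8°

Ray parameter p = sin 32.4° / 0.456 = 1.1751e+00 s/km.
sin θ_3 = p·V_3 = 1.1751e+00 × 0.770 = 0.9048.
θ_3 = 64.80° from the vertical.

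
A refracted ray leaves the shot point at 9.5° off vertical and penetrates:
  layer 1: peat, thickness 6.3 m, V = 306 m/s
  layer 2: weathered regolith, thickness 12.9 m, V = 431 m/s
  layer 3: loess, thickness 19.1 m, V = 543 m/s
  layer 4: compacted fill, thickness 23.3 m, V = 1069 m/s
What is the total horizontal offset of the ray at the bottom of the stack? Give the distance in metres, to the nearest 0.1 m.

Apply Snell's law at each interface; in layer i the horizontal offset is hᵢ·tan θᵢ.
Layer 1: θ = 9.50°; offset = 6.3·tan 9.50° = 1.054 m.
Layer 2: sin θ = 431·sin 9.5°/306 = 0.2325, θ = 13.44°; offset = 12.9·tan 13.44° = 3.083 m.
Layer 3: sin θ = 543·sin 9.5°/306 = 0.2929, θ = 17.03°; offset = 19.1·tan 17.03° = 5.851 m.
Layer 4: sin θ = 1069·sin 9.5°/306 = 0.5766, θ = 35.21°; offset = 23.3·tan 35.21° = 16.443 m.
Σ offsets = 26.431 m.

26.4 m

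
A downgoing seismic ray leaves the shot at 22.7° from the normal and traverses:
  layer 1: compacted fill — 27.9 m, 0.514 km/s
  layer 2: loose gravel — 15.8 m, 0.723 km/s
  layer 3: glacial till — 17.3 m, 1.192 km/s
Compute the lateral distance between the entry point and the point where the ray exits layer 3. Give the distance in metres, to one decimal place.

56.6 m

p = sin θ₁/V₁ = sin 22.7°/0.514 = 7.5079e-01 s/km is conserved through the stack.
Layer 1: θ = 22.70°; offset = 27.9·tan 22.70° = 11.671 m.
Layer 2: sin θ = p·0.723 = 0.5428 → θ = 32.88°; offset = 15.8·tan 32.88° = 10.212 m.
Layer 3: sin θ = p·1.192 = 0.8949 → θ = 63.50°; offset = 17.3·tan 63.50° = 34.700 m.
Total horizontal offset = 56.583 m.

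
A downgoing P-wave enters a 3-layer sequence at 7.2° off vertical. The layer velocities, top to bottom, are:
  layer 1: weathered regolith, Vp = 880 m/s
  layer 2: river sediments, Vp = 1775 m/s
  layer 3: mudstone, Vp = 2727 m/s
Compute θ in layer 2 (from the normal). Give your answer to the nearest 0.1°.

14.6°

Snell's law across each interface conserves sin θ / V, so sin θ_2 = V_2·sin θ₁/V₁.
sin θ_2 = 1775 × sin 7.2° / 880 = 0.2528.
θ_2 = 14.64° from the vertical.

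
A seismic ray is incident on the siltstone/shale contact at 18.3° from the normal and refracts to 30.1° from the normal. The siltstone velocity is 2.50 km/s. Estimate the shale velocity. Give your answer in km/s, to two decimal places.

Snell's law: sin 18.3°/V₁ = sin 30.1°/V₂.
V₂ = V₁·sin 30.1°/sin 18.3° = 2.50 × 1.5972 = 3.99 km/s.

3.99 km/s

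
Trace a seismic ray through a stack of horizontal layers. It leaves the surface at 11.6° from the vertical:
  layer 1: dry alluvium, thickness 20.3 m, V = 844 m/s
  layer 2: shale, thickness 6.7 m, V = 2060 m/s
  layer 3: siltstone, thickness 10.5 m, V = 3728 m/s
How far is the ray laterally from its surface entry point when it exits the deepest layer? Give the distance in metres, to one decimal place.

28.2 m

Apply Snell's law at each interface; in layer i the horizontal offset is hᵢ·tan θᵢ.
Layer 1: θ = 11.60°; offset = 20.3·tan 11.60° = 4.167 m.
Layer 2: sin θ = 2060·sin 11.6°/844 = 0.4908, θ = 29.39°; offset = 6.7·tan 29.39° = 3.774 m.
Layer 3: sin θ = 3728·sin 11.6°/844 = 0.8882, θ = 62.64°; offset = 10.5·tan 62.64° = 20.295 m.
Summing the layer offsets gives 28.236 m.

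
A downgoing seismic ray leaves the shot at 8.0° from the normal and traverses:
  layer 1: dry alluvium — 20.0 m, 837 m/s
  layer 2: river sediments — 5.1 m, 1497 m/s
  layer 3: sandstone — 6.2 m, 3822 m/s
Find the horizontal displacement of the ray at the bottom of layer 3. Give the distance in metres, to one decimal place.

9.2 m

Ray parameter p = sin 8.0° / 837 m/s = 1.6628e-04 s/m.
Layer 1: θ = 8.00°; offset = 20.0·tan 8.00° = 2.811 m.
Layer 2: sin θ = p·1497 = 0.2489 → θ = 14.41°; offset = 5.1·tan 14.41° = 1.311 m.
Layer 3: sin θ = p·3822 = 0.6355 → θ = 39.46°; offset = 6.2·tan 39.46° = 5.103 m.
Σ offsets = 9.225 m.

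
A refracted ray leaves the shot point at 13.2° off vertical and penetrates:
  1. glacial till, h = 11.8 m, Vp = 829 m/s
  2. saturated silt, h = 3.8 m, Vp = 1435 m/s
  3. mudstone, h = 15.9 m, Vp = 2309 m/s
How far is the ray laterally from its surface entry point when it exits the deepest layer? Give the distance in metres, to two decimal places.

17.51 m

Apply Snell's law at each interface; in layer i the horizontal offset is hᵢ·tan θᵢ.
Layer 1: θ = 13.20°; offset = 11.8·tan 13.20° = 2.7677 m.
Layer 2: sin θ = 1435·sin 13.2°/829 = 0.3953, θ = 23.28°; offset = 3.8·tan 23.28° = 1.6352 m.
Layer 3: sin θ = 2309·sin 13.2°/829 = 0.6360, θ = 39.50°; offset = 15.9·tan 39.50° = 13.1050 m.
Σ offsets = 17.5079 m.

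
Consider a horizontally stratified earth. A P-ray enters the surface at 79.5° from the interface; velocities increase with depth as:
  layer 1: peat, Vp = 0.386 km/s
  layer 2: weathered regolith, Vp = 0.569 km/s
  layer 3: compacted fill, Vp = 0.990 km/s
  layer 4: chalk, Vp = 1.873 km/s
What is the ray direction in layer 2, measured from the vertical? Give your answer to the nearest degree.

From the normal: θ₁ = 90° − 79.5° = 10.5°.
Snell's law across each interface conserves sin θ / V, so sin θ_2 = V_2·sin θ₁/V₁.
sin θ_2 = 0.569 × sin 10.5° / 0.386 = 0.2686.
θ_2 = arcsin 0.2686 = 15.58°.

16°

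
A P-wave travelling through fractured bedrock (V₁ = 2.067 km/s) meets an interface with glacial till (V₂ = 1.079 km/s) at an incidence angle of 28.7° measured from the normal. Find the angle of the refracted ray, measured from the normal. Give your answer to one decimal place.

14.5°

sin θ₁/V₁ = sin θ₂/V₂ ⇒ sin θ₂ = 1.079·sin 28.7°/2.067 = 1.079·0.4802/2.067 = 0.2507.
θ₂ = sin⁻¹(0.2507) = 14.52° (from vertical).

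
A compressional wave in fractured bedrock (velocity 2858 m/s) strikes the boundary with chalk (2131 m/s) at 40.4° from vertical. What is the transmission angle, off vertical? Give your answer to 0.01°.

28.90°

Snell's law: sin θ₂ = (V₂/V₁)·sin θ₁ = (2131/2858)·sin 40.4° = 0.4833.
θ₂ = sin⁻¹(0.4833) = 28.90° (from vertical).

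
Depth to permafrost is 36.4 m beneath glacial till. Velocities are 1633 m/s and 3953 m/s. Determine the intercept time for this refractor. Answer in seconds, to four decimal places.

0.0406 s

tᵢ = 2h·√(V₂²−V₁²)/(V₁V₂).
√(V₂²−V₁²) = √(3953²−1633²) = 3599.9 m/s.
tᵢ = 2·36.4·3599.9/(1633·3953) = 0.04060 s.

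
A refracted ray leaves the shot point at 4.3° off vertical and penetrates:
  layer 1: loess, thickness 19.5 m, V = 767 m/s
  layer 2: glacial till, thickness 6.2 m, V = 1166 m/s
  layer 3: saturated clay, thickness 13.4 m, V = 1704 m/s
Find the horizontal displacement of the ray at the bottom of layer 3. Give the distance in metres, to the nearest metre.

4 m

Apply Snell's law at each interface; in layer i the horizontal offset is hᵢ·tan θᵢ.
Layer 1: θ = 4.30°; offset = 19.5·tan 4.30° = 1.466 m.
Layer 2: sin θ = 1166·sin 4.3°/767 = 0.1140, θ = 6.54°; offset = 6.2·tan 6.54° = 0.711 m.
Layer 3: sin θ = 1704·sin 4.3°/767 = 0.1666, θ = 9.59°; offset = 13.4·tan 9.59° = 2.264 m.
Summing the layer offsets gives 4.441 m.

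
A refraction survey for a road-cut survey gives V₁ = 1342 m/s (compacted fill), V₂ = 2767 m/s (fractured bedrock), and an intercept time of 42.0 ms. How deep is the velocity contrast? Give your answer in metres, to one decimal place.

θ_c = arcsin(1342/2767) = 29.01°; cos θ_c = 0.8745.
tᵢ = 2h cos θ_c/V₁ ⇒ h = tᵢ·V₁/(2 cos θ_c) = 0.042·1342/(2·0.8745) = 32.23 m.

32.2 m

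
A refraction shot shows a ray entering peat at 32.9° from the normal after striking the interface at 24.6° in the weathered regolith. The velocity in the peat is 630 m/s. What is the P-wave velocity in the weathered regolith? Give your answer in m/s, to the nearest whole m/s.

Snell's law: sin 24.6°/V₁ = sin 32.9°/V₂.
V₁ = V₂·sin 24.6°/sin 32.9° = 630 × 0.7664 = 482.82 m/s.

483 m/s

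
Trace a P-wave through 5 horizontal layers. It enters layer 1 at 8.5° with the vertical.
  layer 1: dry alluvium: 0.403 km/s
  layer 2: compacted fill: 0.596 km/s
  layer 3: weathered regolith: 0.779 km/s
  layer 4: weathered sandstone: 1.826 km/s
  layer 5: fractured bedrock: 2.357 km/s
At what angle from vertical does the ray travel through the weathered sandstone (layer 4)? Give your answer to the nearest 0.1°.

42.0°

Ray parameter p = sin 8.5° / 0.403 = 3.6677e-01 s/km.
sin θ_4 = p·V_4 = 3.6677e-01 × 1.826 = 0.6697.
θ_4 = arcsin 0.6697 = 42.05°.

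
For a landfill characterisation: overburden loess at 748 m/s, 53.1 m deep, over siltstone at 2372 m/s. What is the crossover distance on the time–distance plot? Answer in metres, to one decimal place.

x_cross = 2h·√((V₂+V₁)/(V₂−V₁)).
(V₂+V₁)/(V₂−V₁) = (2372+748)/(2372−748) = 1.9212; √ = 1.3861.
x_cross = 2·53.1·1.3861 = 147.20 m.

147.2 m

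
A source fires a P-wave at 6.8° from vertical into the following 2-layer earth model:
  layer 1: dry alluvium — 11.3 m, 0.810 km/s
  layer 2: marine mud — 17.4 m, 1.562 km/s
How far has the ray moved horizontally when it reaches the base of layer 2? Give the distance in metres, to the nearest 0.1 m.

5.4 m

p = sin θ₁/V₁ = sin 6.8°/0.810 = 1.4618e-01 s/km is conserved through the stack.
Layer 1: θ = 6.80°; offset = 11.3·tan 6.80° = 1.347 m.
Layer 2: sin θ = p·1.562 = 0.2283 → θ = 13.20°; offset = 17.4·tan 13.20° = 4.081 m.
Summing the layer offsets gives 5.428 m.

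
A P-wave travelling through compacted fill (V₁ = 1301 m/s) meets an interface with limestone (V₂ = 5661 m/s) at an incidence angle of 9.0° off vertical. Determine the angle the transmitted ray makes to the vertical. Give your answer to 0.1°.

sin θ₁/V₁ = sin θ₂/V₂ ⇒ sin θ₂ = 5661·sin 9.0°/1301 = 5661·0.1564/1301 = 0.6807.
θ₂ = arcsin 0.6807 = 42.90° from the normal.

42.9°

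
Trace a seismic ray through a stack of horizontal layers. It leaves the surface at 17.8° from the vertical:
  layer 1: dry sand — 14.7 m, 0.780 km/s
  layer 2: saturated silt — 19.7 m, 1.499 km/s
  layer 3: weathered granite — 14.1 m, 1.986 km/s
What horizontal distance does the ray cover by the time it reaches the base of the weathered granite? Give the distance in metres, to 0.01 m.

p = sin θ₁/V₁ = sin 17.8°/0.780 = 3.9192e-01 s/km is conserved through the stack.
Layer 1: θ = 17.80°; offset = 14.7·tan 17.80° = 4.7197 m.
Layer 2: sin θ = p·1.499 = 0.5875 → θ = 35.98°; offset = 19.7·tan 35.98° = 14.3017 m.
Layer 3: sin θ = p·1.986 = 0.7783 → θ = 51.11°; offset = 14.1·tan 51.11° = 17.4803 m.
Σ offsets = 36.5016 m.

36.50 m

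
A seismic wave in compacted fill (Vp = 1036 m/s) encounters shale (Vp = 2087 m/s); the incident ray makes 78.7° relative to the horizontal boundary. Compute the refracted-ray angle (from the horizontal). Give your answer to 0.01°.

66.75°

Convert to the normal: θ₁ = 90° − 78.7° = 11.3°.
sin θ₁/V₁ = sin θ₂/V₂ ⇒ sin θ₂ = 2087·sin 11.3°/1036 = 2087·0.1959/1036 = 0.3947.
θ₂ = arcsin 0.3947 = 23.25° from the normal.
From the interface: 90° − 23.25° = 66.75°.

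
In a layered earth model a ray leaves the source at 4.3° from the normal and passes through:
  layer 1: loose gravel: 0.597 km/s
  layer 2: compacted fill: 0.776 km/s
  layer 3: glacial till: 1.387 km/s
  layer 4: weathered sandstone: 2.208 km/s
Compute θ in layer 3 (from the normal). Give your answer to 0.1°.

Ray parameter p = sin 4.3° / 0.597 = 1.2559e-01 s/km.
sin θ_3 = p·V_3 = 1.2559e-01 × 1.387 = 0.1742.
θ_3 = 10.03° from the vertical.

10.0°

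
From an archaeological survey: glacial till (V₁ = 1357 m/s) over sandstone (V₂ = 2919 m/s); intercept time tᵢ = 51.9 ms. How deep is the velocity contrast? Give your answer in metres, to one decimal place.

h = tᵢ·V₁·V₂ / (2·√(V₂²−V₁²)).
√(V₂²−V₁²) = √(2919² − 1357²) = 2584.4 m/s.
h = 0.0519 s × 1357 × 2919 / (2 × 2584.4) = 39.77 m.

39.8 m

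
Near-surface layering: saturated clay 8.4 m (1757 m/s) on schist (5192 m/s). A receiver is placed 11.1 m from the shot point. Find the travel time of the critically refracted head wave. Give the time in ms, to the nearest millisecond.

11 ms

t = x/V₂ + 2h·√(V₂²−V₁²)/(V₁V₂).
√(V₂²−V₁²) = √(5192²−1757²) = 4885.7 m/s; delay term = 2·8.4·4885.7/(1757·5192) = 0.00900 s.
t = 11.1/5192 + 0.00900 = 0.01114 s.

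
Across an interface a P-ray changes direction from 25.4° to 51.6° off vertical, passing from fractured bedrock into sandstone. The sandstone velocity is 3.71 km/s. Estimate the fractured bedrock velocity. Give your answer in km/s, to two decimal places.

2.03 km/s

sin 25.4° = 0.4289; sin 51.6° = 0.7837.
V₁ = V₂·(sin θ₁/sin θ₂) = 3.71·(0.4289/0.7837) = 2.03 km/s.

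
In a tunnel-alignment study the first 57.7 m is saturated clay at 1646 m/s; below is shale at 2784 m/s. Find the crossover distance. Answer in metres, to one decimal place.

x_cross = 2h·√((V₂+V₁)/(V₂−V₁)).
(V₂+V₁)/(V₂−V₁) = (2784+1646)/(2784−1646) = 3.8928; √ = 1.9730.
x_cross = 2·57.7·1.9730 = 227.69 m.

227.7 m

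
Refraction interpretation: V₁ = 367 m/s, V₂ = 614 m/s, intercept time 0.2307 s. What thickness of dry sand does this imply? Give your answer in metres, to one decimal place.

52.8 m

h = tᵢ·V₁·V₂ / (2·√(V₂²−V₁²)).
√(V₂²−V₁²) = √(614² − 367²) = 492.2 m/s.
h = 0.2307 s × 367 × 614 / (2 × 492.2) = 52.80 m.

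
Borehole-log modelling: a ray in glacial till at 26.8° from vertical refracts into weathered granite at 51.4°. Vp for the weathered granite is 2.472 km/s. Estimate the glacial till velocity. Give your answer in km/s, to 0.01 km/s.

1.43 km/s

Snell's law: sin 26.8°/V₁ = sin 51.4°/V₂.
V₁ = V₂·sin 26.8°/sin 51.4° = 2.472 × 0.5769 = 1.43 km/s.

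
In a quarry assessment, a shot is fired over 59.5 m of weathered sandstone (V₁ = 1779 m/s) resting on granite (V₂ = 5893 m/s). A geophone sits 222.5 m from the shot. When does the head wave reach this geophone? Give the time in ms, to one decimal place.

θ_c = arcsin(V₁/V₂) = arcsin(1779/5893) = 17.57°, cos θ_c = 0.9533.
Intercept time tᵢ = 2h cos θ_c / V₁ = 2·59.5·0.9533/1779 = 0.06377 s.
t = x/V₂ + tᵢ = 222.5/5893 + 0.06377 = 0.10153 s.

101.5 ms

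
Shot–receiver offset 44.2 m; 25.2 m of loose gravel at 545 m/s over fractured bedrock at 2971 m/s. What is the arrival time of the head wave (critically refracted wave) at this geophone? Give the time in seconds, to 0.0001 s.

θ_c = arcsin(V₁/V₂) = arcsin(545/2971) = 10.57°, cos θ_c = 0.9830.
Intercept time tᵢ = 2h cos θ_c / V₁ = 2·25.2·0.9830/545 = 0.09091 s.
t = x/V₂ + tᵢ = 44.2/2971 + 0.09091 = 0.10578 s.

0.1058 s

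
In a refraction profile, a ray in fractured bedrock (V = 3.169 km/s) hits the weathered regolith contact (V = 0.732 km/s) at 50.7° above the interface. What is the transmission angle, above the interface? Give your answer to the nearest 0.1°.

Convert to the normal: θ₁ = 90° − 50.7° = 39.3°.
sin θ₁/V₁ = sin θ₂/V₂ ⇒ sin θ₂ = 0.732·sin 39.3°/3.169 = 0.732·0.6334/3.169 = 0.1463.
θ₂ = arcsin 0.1463 = 8.41° from the normal.
From the interface: 90° − 8.41° = 81.59°.

81.6°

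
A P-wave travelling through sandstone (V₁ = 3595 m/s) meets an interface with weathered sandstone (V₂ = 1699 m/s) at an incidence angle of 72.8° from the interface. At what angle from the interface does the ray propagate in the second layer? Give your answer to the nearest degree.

Angle from the normal: 90° − 72.8° = 17.2°.
Snell's law: sin θ₂ = (V₂/V₁)·sin θ₁ = (1699/3595)·sin 17.2° = 0.1398.
θ₂ = sin⁻¹(0.1398) = 8.03° (from vertical).
From the interface: 90° − 8.03° = 81.97°.

82°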